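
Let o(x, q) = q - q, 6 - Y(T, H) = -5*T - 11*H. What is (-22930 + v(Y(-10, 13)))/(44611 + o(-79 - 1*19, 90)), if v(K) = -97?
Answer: -23027/44611 ≈ -0.51617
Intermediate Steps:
Y(T, H) = 6 + 5*T + 11*H (Y(T, H) = 6 - (-5*T - 11*H) = 6 - (-11*H - 5*T) = 6 + (5*T + 11*H) = 6 + 5*T + 11*H)
o(x, q) = 0
(-22930 + v(Y(-10, 13)))/(44611 + o(-79 - 1*19, 90)) = (-22930 - 97)/(44611 + 0) = -23027/44611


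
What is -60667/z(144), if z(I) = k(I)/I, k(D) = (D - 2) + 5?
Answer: -2912016/49 ≈ -59429.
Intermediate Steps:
k(D) = 3 + D (k(D) = (-2 + D) + 5 = 3 + D)
z(I) = (3 + I)/I
-60667/z(144) = -60667*144/(3 + 144) = -60667/((1/144)*147) = -60667/49/48 = -60667*48/49 = -2912016/49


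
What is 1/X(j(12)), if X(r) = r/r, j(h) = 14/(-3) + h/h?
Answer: 1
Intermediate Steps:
j(h) = -11/3 (j(h) = 14*(-⅓) + 1 = -14/3 + 1 = -11/3)
X(r) = 1
1/X(j(12)) = 1/1 = 1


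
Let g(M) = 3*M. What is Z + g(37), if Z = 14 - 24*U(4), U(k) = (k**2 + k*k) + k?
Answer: -739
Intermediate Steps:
U(k) = k + 2*k**2 (U(k) = (k**2 + k**2) + k = 2*k**2 + k = k + 2*k**2)
Z = -850 (Z = 14 - 96*(1 + 2*4) = 14 - 96*(1 + 8) = 14 - 96*9 = 14 - 24*36 = 14 - 864 = -850)
Z + g(37) = -850 + 3*37 = -850 + 111 = -739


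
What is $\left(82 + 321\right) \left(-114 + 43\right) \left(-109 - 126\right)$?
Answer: $6724055$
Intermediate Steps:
$\left(82 + 321\right) \left(-114 + 43\right) \left(-109 - 126\right) = 403 \left(\left(-71\right) \left(-235\right)\right) = 403 \cdot 16685 = 6724055$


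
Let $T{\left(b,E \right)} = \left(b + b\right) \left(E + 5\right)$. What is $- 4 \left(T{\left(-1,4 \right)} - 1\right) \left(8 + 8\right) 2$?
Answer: $2432$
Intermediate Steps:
$T{\left(b,E \right)} = 2 b \left(5 + E\right)$
$- 4 \left(T{\left(-1,4 \right)} - 1\right) \left(8 + 8\right) 2 = - 4 \left(2 \left(-1\right) \left(5 + 4\right) - 1\right) \left(8 + 8\right) 2 = - 4 \left(2 \left(-1\right) 9 - 1\right) 16 \cdot 2 = - 4 \left(-18 - 1\right) 16 \cdot 2 = - 4 \left(\left(-19\right) 16\right) 2 = \left(-4\right) \left(-304\right) 2 = 1216 \cdot 2 = 2432$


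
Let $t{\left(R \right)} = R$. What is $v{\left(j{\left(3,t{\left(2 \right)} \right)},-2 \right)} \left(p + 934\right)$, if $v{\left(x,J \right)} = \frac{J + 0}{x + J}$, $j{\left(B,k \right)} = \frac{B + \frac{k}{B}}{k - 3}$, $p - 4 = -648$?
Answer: $\frac{1740}{17} \approx 102.35$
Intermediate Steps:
$p = -644$ ($p = 4 - 648 = -644$)
$j{\left(B,k \right)} = \frac{B + \frac{k}{B}}{-3 + k}$
$v{\left(x,J \right)} = \frac{J}{J + x}$
$v{\left(j{\left(3,t{\left(2 \right)} \right)},-2 \right)} \left(p + 934\right) = - \frac{2}{-2 + \frac{2 + 3^{2}}{3 \left(-3 + 2\right)}} \left(-644 + 934\right) = - \frac{2}{-2 + \frac{2 + 9}{3 \left(-1\right)}} 290 = - \frac{2}{-2 + \frac{1}{3} \left(-1\right) 11} \cdot 290 = - \frac{2}{-2 - \frac{11}{3}} \cdot 290 = - \frac{2}{- \frac{17}{3}} \cdot 290 = \left(-2\right) \left(- \frac{3}{17}\right) 290 = \frac{6}{17} \cdot 290 = \frac{1740}{17}$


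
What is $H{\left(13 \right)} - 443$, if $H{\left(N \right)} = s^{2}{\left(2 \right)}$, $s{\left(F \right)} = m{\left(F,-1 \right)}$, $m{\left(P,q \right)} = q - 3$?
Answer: $-427$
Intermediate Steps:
$m{\left(P,q \right)} = -3 + q$ ($m{\left(P,q \right)} = q - 3 = -3 + q$)
$s{\left(F \right)} = -4$ ($s{\left(F \right)} = -3 - 1 = -4$)
$H{\left(N \right)} = 16$ ($H{\left(N \right)} = \left(-4\right)^{2} = 16$)
$H{\left(13 \right)} - 443 = 16 - 443 = -427$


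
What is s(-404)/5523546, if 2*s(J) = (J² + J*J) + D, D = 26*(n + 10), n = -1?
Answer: 163333/5523546 ≈ 0.029570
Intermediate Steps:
D = 234 (D = 26*(-1 + 10) = 26*9 = 234)
s(J) = 117 + J² (s(J) = ((J² + J*J) + 234)/2 = ((J² + J²) + 234)/2 = (2*J² + 234)/2 = (234 + 2*J²)/2 = 117 + J²)
s(-404)/5523546 = (117 + (-404)²)/5523546 = (117 + 163216)*(1/5523546) = 163333*(1/5523546) = 163333/5523546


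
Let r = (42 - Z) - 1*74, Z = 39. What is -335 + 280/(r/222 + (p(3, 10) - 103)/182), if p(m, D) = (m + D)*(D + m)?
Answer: 1073357/173 ≈ 6204.4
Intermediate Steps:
p(m, D) = (D + m)² (p(m, D) = (D + m)*(D + m) = (D + m)²)
r = -71 (r = (42 - 1*39) - 1*74 = (42 - 39) - 74 = 3 - 74 = -71)
-335 + 280/(r/222 + (p(3, 10) - 103)/182) = -335 + 280/(-71/222 + ((10 + 3)² - 103)/182) = -335 + 280/(-71*1/222 + (13² - 103)*(1/182)) = -335 + 280/(-71/222 + (169 - 103)*(1/182)) = -335 + 280/(-71/222 + 66*(1/182)) = -335 + 280/(-71/222 + 33/91) = -335 + 280/(865/20202) = -335 + 280*(20202/865) = -335 + 1131312/173 = 1073357/173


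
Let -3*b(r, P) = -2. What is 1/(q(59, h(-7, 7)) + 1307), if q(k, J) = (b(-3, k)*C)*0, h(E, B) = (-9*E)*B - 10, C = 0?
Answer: 1/1307 ≈ 0.00076511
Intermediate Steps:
b(r, P) = ⅔ (b(r, P) = -⅓*(-2) = ⅔)
h(E, B) = -10 - 9*B*E (h(E, B) = -9*B*E - 10 = -10 - 9*B*E)
q(k, J) = 0 (q(k, J) = ((⅔)*0)*0 = 0*0 = 0)
1/(q(59, h(-7, 7)) + 1307) = 1/(0 + 1307) = 1/1307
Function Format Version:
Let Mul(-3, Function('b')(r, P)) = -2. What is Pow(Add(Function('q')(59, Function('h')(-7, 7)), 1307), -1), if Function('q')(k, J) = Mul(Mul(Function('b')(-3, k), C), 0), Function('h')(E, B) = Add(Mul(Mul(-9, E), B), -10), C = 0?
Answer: Rational(1, 1307) ≈ 0.00076511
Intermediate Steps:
Function('b')(r, P) = Rational(2, 3) (Function('b')(r, P) = Mul(Rational(-1, 3), -2) = Rational(2, 3))
Function('h')(E, B) = Add(-10, Mul(-9, B, E)) (Function('h')(E, B) = Add(Mul(-9, B, E), -10) = Add(-10, Mul(-9, B, E)))
Function('q')(k, J) = 0 (Function('q')(k, J) = Mul(Mul(Rational(2, 3), 0), 0) = Mul(0, 0) = 0)
Pow(Add(Function('q')(59, Function('h')(-7, 7)), 1307), -1) = Pow(Add(0, 1307), -1) = Pow(1307, -1) = Rational(1, 1307)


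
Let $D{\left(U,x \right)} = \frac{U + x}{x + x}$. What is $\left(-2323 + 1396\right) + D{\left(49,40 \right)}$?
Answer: $- \frac{74071}{80} \approx -925.89$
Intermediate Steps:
$D{\left(U,x \right)} = \frac{U + x}{2 x}$
$\left(-2323 + 1396\right) + D{\left(49,40 \right)} = \left(-2323 + 1396\right) + \frac{49 + 40}{2 \cdot 40} = -927 + \frac{1}{2} \cdot \frac{1}{40} \cdot 89 = -927 + \frac{89}{80} = - \frac{74071}{80}$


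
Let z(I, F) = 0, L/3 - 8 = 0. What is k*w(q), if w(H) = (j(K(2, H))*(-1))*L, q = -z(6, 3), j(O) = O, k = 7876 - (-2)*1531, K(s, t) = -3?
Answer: 787536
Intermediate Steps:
L = 24 (L = 24 + 3*0 = 24 + 0 = 24)
k = 10938 (k = 7876 - 1*(-3062) = 7876 + 3062 = 10938)
q = 0 (q = -1*0 = 0)
w(H) = 72 (w(H) = -3*(-1)*24 = 3*24 = 72)
k*w(q) = 10938*72 = 787536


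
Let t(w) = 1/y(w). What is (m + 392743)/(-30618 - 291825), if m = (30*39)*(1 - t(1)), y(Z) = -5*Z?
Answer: -394147/322443 ≈ -1.2224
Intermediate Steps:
t(w) = -1/(5*w) (t(w) = 1/(-5*w) = -1/(5*w))
m = 1404 (m = (30*39)*(1 - (-1)/(5*1)) = 1170*(1 - (-1)/5) = 1170*(1 - 1*(-⅕)) = 1170*(1 + ⅕) = 1170*(6/5) = 1404)
(m + 392743)/(-30618 - 291825) = (1404 + 392743)/(-30618 - 291825) = 394147/(-322443) = 394147*(-1/322443) = -394147/322443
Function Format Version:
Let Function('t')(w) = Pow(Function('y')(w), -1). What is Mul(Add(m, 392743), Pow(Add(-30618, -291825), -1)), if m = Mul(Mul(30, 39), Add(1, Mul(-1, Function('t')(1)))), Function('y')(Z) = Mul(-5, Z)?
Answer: Rational(-394147, 322443) ≈ -1.2224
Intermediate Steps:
Function('t')(w) = Mul(Rational(-1, 5), Pow(w, -1)) (Function('t')(w) = Pow(Mul(-5, w), -1) = Mul(Rational(-1, 5), Pow(w, -1)))
m = 1404 (m = Mul(Mul(30, 39), Add(1, Mul(-1, Mul(Rational(-1, 5), Pow(1, -1))))) = Mul(1170, Add(1, Mul(-1, Mul(Rational(-1, 5), 1)))) = Mul(1170, Add(1, Mul(-1, Rational(-1, 5)))) = Mul(1170, Add(1, Rational(1, 5))) = Mul(1170, Rational(6, 5)) = 1404)
Mul(Add(m, 392743), Pow(Add(-30618, -291825), -1)) = Mul(Add(1404, 392743), Pow(Add(-30618, -291825), -1)) = Mul(394147, Pow(-322443, -1)) = Mul(394147, Rational(-1, 322443)) = Rational(-394147, 322443)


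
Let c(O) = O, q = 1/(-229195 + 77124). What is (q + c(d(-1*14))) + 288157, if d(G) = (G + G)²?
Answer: 43939546810/152071 ≈ 2.8894e+5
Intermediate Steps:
d(G) = 4*G² (d(G) = (2*G)² = 4*G²)
q = -1/152071 (q = 1/(-152071) = -1/152071 ≈ -6.5759e-6)
(q + c(d(-1*14))) + 288157 = (-1/152071 + 4*(-1*14)²) + 288157 = (-1/152071 + 4*(-14)²) + 288157 = (-1/152071 + 4*196) + 288157 = (-1/152071 + 784) + 288157 = 119223663/152071 + 288157 = 43939546810/152071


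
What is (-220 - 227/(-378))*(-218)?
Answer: 9039697/189 ≈ 47829.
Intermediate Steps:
(-220 - 227/(-378))*(-218) = (-220 - 227*(-1/378))*(-218) = (-220 + 227/378)*(-218) = -82933/378*(-218) = 9039697/189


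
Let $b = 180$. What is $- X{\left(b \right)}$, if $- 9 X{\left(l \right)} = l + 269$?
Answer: $\frac{449}{9} \approx 49.889$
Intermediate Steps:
$X{\left(l \right)} = - \frac{269}{9} - \frac{l}{9}$ ($X{\left(l \right)} = - \frac{l + 269}{9} = - \frac{269 + l}{9} = - \frac{269}{9} - \frac{l}{9}$)
$- X{\left(b \right)} = - (- \frac{269}{9} - 20) = \left(-1\right) \left(- \frac{449}{9}\right) = \frac{449}{9}$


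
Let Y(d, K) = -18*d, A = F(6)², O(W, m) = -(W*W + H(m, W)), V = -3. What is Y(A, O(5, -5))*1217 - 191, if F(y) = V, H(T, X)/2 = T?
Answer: -197345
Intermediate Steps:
H(T, X) = 2*T
F(y) = -3
O(W, m) = -W² - 2*m (O(W, m) = -(W*W + 2*m) = -(W² + 2*m) = -W² - 2*m)
A = 9 (A = (-3)² = 9)
Y(A, O(5, -5))*1217 - 191 = -18*9*1217 - 191 = -162*1217 - 191 = -197154 - 191 = -197345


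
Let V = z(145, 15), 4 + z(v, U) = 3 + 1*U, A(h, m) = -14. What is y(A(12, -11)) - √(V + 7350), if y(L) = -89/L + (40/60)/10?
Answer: 1349/210 - 2*√1841 ≈ -79.390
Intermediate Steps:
z(v, U) = -1 + U (z(v, U) = -4 + (3 + 1*U) = -4 + (3 + U) = -1 + U)
V = 14 (V = -1 + 15 = 14)
y(L) = 1/15 - 89/L (y(L) = -89/L + (40*(1/60))*(⅒) = -89/L + (⅔)*(⅒) = -89/L + 1/15 = 1/15 - 89/L)
y(A(12, -11)) - √(V + 7350) = (1/15)*(-1335 - 14)/(-14) - √(14 + 7350) = (1/15)*(-1/14)*(-1349) - √7364 = 1349/210 - 2*√1841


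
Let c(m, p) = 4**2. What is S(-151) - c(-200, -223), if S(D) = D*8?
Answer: -1224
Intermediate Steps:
c(m, p) = 16
S(D) = 8*D
S(-151) - c(-200, -223) = 8*(-151) - 1*16 = -1208 - 16 = -1224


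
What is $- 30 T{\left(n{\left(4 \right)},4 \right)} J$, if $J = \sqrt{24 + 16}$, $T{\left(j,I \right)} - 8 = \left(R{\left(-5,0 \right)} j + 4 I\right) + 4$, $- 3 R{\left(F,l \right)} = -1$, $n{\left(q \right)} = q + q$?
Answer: $- 1840 \sqrt{10} \approx -5818.6$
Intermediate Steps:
$n{\left(q \right)} = 2 q$
$R{\left(F,l \right)} = \frac{1}{3}$ ($R{\left(F,l \right)} = \left(- \frac{1}{3}\right) \left(-1\right) = \frac{1}{3}$)
$T{\left(j,I \right)} = 12 + 4 I + \frac{j}{3}$ ($T{\left(j,I \right)} = 8 + \left(\left(\frac{j}{3} + 4 I\right) + 4\right) = 8 + \left(\left(4 I + \frac{j}{3}\right) + 4\right) = 8 + \left(4 + 4 I + \frac{j}{3}\right) = 12 + 4 I + \frac{j}{3}$)
$J = 2 \sqrt{10}$ ($J = \sqrt{40} = 2 \sqrt{10} \approx 6.3246$)
$- 30 T{\left(n{\left(4 \right)},4 \right)} J = - 30 \left(12 + 4 \cdot 4 + \frac{2 \cdot 4}{3}\right) 2 \sqrt{10} = - 30 \left(12 + 16 + \frac{1}{3} \cdot 8\right) 2 \sqrt{10} = - 30 \left(12 + 16 + \frac{8}{3}\right) 2 \sqrt{10} = \left(-30\right) \frac{92}{3} \cdot 2 \sqrt{10} = - 920 \cdot 2 \sqrt{10} = - 1840 \sqrt{10}$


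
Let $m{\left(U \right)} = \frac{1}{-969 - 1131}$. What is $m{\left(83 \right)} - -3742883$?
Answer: $\frac{7860054299}{2100} \approx 3.7429 \cdot 10^{6}$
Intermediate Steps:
$m{\left(U \right)} = - \frac{1}{2100}$ ($m{\left(U \right)} = \frac{1}{-2100} = - \frac{1}{2100}$)
$m{\left(83 \right)} - -3742883 = - \frac{1}{2100} - -3742883 = - \frac{1}{2100} + 3742883 = \frac{7860054299}{2100}$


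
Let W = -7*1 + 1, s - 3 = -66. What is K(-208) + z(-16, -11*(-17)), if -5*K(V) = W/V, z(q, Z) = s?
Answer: -32763/520 ≈ -63.006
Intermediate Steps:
s = -63 (s = 3 - 66 = -63)
W = -6 (W = -7 + 1 = -6)
z(q, Z) = -63
K(V) = 6/(5*V) (K(V) = -(-6)/(5*V) = 6/(5*V))
K(-208) + z(-16, -11*(-17)) = (6/5)/(-208) - 63 = (6/5)*(-1/208) - 63 = -3/520 - 63 = -32763/520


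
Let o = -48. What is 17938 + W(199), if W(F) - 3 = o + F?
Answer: 18092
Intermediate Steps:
W(F) = -45 + F (W(F) = 3 + (-48 + F) = -45 + F)
17938 + W(199) = 17938 + (-45 + 199) = 17938 + 154 = 18092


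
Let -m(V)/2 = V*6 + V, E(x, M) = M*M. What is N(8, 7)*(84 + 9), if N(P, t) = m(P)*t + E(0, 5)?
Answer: -70587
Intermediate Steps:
E(x, M) = M**2
m(V) = -14*V (m(V) = -2*(V*6 + V) = -2*(6*V + V) = -14*V)
N(P, t) = 25 - 14*P*t (N(P, t) = (-14*P)*t + 5**2 = -14*P*t + 25 = 25 - 14*P*t)
N(8, 7)*(84 + 9) = (25 - 14*8*7)*(84 + 9) = (25 - 784)*93 = -759*93 = -70587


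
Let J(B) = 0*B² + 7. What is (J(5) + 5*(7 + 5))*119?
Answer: 7973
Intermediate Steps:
J(B) = 7 (J(B) = 0 + 7 = 7)
(J(5) + 5*(7 + 5))*119 = (7 + 5*(7 + 5))*119 = (7 + 5*12)*119 = (7 + 60)*119 = 67*119 = 7973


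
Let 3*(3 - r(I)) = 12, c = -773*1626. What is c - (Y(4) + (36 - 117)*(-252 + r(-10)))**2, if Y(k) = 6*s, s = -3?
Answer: -420482523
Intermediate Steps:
c = -1256898
r(I) = -1 (r(I) = 3 - 1/3*12 = 3 - 4 = -1)
Y(k) = -18 (Y(k) = 6*(-3) = -18)
c - (Y(4) + (36 - 117)*(-252 + r(-10)))**2 = -1256898 - (-18 + (36 - 117)*(-252 - 1))**2 = -1256898 - (-18 - 81*(-253))**2 = -1256898 - (-18 + 20493)**2 = -1256898 - 1*20475**2 = -1256898 - 1*419225625 = -1256898 - 419225625 = -420482523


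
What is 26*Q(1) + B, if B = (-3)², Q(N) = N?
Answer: 35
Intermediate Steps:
B = 9
26*Q(1) + B = 26*1 + 9 = 26 + 9 = 35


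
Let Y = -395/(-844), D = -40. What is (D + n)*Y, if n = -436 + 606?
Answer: 25675/422 ≈ 60.841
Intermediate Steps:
n = 170
Y = 395/844 (Y = -395*(-1/844) = 395/844 ≈ 0.46801)
(D + n)*Y = (-40 + 170)*(395/844) = 130*(395/844) = 25675/422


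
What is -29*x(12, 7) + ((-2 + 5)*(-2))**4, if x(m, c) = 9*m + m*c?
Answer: -4272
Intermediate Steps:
x(m, c) = 9*m + c*m
-29*x(12, 7) + ((-2 + 5)*(-2))**4 = -348*(9 + 7) + ((-2 + 5)*(-2))**4 = -348*16 + (3*(-2))**4 = -29*192 + (-6)**4 = -5568 + 1296 = -4272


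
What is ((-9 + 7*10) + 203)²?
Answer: 69696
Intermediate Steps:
((-9 + 7*10) + 203)² = ((-9 + 70) + 203)² = (61 + 203)² = 264² = 69696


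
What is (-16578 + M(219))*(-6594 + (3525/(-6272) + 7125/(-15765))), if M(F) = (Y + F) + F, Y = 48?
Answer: 174893841994689/1647968 ≈ 1.0613e+8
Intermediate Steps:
M(F) = 48 + 2*F (M(F) = (48 + F) + F = 48 + 2*F)
(-16578 + M(219))*(-6594 + (3525/(-6272) + 7125/(-15765))) = (-16578 + (48 + 2*219))*(-6594 + (3525/(-6272) + 7125/(-15765))) = (-16578 + (48 + 438))*(-6594 + (3525*(-1/6272) + 7125*(-1/15765))) = (-16578 + 486)*(-6594 + (-3525/6272 - 475/1051)) = -16092*(-6594 - 6683975/6591872) = -16092*(-43473487943/6591872) = 174893841994689/1647968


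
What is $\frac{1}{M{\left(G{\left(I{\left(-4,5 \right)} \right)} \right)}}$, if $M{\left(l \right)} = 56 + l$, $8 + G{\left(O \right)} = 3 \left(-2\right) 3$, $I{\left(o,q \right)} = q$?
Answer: $\frac{1}{30} \approx 0.033333$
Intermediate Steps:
$G{\left(O \right)} = -26$ ($G{\left(O \right)} = -8 + 3 \left(-2\right) 3 = -8 - 18 = -26$)
$\frac{1}{M{\left(G{\left(I{\left(-4,5 \right)} \right)} \right)}} = \frac{1}{56 - 26} = \frac{1}{30}$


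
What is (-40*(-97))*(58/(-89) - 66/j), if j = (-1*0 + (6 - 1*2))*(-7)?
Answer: 4122500/623 ≈ 6617.2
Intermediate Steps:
j = -28 (j = (0 + (6 - 2))*(-7) = (0 + 4)*(-7) = 4*(-7) = -28)
(-40*(-97))*(58/(-89) - 66/j) = (-40*(-97))*(58/(-89) - 66/(-28)) = 3880*(58*(-1/89) - 66*(-1/28)) = 3880*(-58/89 + 33/14) = 3880*(2125/1246) = 4122500/623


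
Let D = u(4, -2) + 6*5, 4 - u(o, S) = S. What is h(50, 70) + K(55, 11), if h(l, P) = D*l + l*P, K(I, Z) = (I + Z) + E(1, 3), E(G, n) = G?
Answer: 5367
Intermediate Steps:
u(o, S) = 4 - S
D = 36 (D = (4 - 1*(-2)) + 6*5 = (4 + 2) + 30 = 6 + 30 = 36)
K(I, Z) = 1 + I + Z (K(I, Z) = (I + Z) + 1 = 1 + I + Z)
h(l, P) = 36*l + P*l (h(l, P) = 36*l + l*P = 36*l + P*l)
h(50, 70) + K(55, 11) = 50*(36 + 70) + (1 + 55 + 11) = 50*106 + 67 = 5300 + 67 = 5367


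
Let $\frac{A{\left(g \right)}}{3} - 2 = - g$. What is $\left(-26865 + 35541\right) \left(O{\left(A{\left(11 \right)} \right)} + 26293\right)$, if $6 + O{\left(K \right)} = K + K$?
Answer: $227597508$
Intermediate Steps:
$A{\left(g \right)} = 6 - 3 g$ ($A{\left(g \right)} = 6 + 3 \left(- g\right) = 6 - 3 g$)
$O{\left(K \right)} = -6 + 2 K$ ($O{\left(K \right)} = -6 + \left(K + K\right) = -6 + 2 K$)
$\left(-26865 + 35541\right) \left(O{\left(A{\left(11 \right)} \right)} + 26293\right) = \left(-26865 + 35541\right) \left(\left(-6 + 2 \left(6 - 33\right)\right) + 26293\right) = 8676 \left(\left(-6 + 2 \left(6 - 33\right)\right) + 26293\right) = 8676 \left(\left(-6 + 2 \left(-27\right)\right) + 26293\right) = 8676 \left(\left(-6 - 54\right) + 26293\right) = 8676 \left(-60 + 26293\right) = 8676 \cdot 26233 = 227597508$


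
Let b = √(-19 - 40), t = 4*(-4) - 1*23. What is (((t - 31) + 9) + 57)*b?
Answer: -4*I*√59 ≈ -30.725*I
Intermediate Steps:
t = -39 (t = -16 - 23 = -39)
b = I*√59 (b = √(-59) = I*√59 ≈ 7.6811*I)
(((t - 31) + 9) + 57)*b = (((-39 - 31) + 9) + 57)*(I*√59) = ((-70 + 9) + 57)*(I*√59) = (-61 + 57)*(I*√59) = -4*I*√59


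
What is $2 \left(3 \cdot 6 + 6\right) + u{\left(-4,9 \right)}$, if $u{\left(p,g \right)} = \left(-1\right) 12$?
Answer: $36$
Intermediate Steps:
$u{\left(p,g \right)} = -12$
$2 \left(3 \cdot 6 + 6\right) + u{\left(-4,9 \right)} = 2 \left(3 \cdot 6 + 6\right) - 12 = 2 \left(18 + 6\right) - 12 = 2 \cdot 24 - 12 = 48 - 12 = 36$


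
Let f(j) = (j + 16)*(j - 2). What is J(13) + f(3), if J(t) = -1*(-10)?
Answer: 29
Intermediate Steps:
f(j) = (-2 + j)*(16 + j) (f(j) = (16 + j)*(-2 + j) = (-2 + j)*(16 + j))
J(t) = 10
J(13) + f(3) = 10 + (-32 + 3**2 + 14*3) = 10 + (-32 + 9 + 42) = 10 + 19 = 29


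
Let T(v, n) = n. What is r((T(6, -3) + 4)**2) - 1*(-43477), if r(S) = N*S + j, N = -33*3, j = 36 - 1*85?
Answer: 43329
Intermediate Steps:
j = -49 (j = 36 - 85 = -49)
N = -99
r(S) = -49 - 99*S (r(S) = -99*S - 49 = -49 - 99*S)
r((T(6, -3) + 4)**2) - 1*(-43477) = (-49 - 99*(-3 + 4)**2) - 1*(-43477) = (-49 - 99*1**2) + 43477 = (-49 - 99*1) + 43477 = (-49 - 99) + 43477 = -148 + 43477 = 43329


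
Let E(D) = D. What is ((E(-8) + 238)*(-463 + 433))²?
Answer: 47610000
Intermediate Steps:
((E(-8) + 238)*(-463 + 433))² = ((-8 + 238)*(-463 + 433))² = (230*(-30))² = (-6900)² = 47610000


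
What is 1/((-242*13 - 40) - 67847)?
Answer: -1/71033 ≈ -1.4078e-5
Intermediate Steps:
1/((-242*13 - 40) - 67847) = 1/((-121*26 - 40) - 67847) = 1/((-3146 - 40) - 67847) = 1/(-3186 - 67847) = 1/(-71033) = -1/71033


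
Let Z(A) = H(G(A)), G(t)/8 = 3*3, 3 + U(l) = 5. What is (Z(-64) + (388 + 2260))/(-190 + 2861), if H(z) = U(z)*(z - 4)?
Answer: 2784/2671 ≈ 1.0423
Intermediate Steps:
U(l) = 2 (U(l) = -3 + 5 = 2)
G(t) = 72 (G(t) = 8*(3*3) = 8*9 = 72)
H(z) = -8 + 2*z (H(z) = 2*(z - 4) = 2*(-4 + z) = -8 + 2*z)
Z(A) = 136 (Z(A) = -8 + 2*72 = -8 + 144 = 136)
(Z(-64) + (388 + 2260))/(-190 + 2861) = (136 + (388 + 2260))/(-190 + 2861) = (136 + 2648)/2671 = 2784*(1/2671) = 2784/2671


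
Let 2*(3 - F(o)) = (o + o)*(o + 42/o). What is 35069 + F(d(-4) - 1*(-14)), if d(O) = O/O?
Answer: 34805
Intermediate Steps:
d(O) = 1
F(o) = 3 - o*(o + 42/o) (F(o) = 3 - (o + o)*(o + 42/o)/2 = 3 - 2*o*(o + 42/o)/2 = 3 - o*(o + 42/o))
35069 + F(d(-4) - 1*(-14)) = 35069 + (-39 - (1 - 1*(-14))**2) = 35069 + (-39 - (1 + 14)**2) = 35069 + (-39 - 1*15**2) = 35069 + (-39 - 1*225) = 35069 + (-39 - 225) = 35069 - 264 = 34805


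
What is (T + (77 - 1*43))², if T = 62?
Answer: 9216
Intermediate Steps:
(T + (77 - 1*43))² = (62 + (77 - 1*43))² = (62 + (77 - 43))² = (62 + 34)² = 96² = 9216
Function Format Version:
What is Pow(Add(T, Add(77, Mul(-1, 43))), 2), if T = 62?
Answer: 9216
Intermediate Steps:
Pow(Add(T, Add(77, Mul(-1, 43))), 2) = Pow(Add(62, Add(77, Mul(-1, 43))), 2) = Pow(Add(62, Add(77, -43)), 2) = Pow(Add(62, 34), 2) = Pow(96, 2) = 9216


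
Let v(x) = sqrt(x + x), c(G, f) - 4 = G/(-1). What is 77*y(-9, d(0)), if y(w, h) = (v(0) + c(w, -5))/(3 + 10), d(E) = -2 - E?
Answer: 77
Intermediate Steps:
c(G, f) = 4 - G (c(G, f) = 4 + G/(-1) = 4 + G*(-1) = 4 - G)
v(x) = sqrt(2)*sqrt(x) (v(x) = sqrt(2*x) = sqrt(2)*sqrt(x))
y(w, h) = 4/13 - w/13 (y(w, h) = (sqrt(2)*sqrt(0) + (4 - w))/(3 + 10) = (sqrt(2)*0 + (4 - w))/13 = (0 + (4 - w))*(1/13) = (4 - w)*(1/13) = 4/13 - w/13)
77*y(-9, d(0)) = 77*(4/13 - 1/13*(-9)) = 77*(4/13 + 9/13) = 77*1 = 77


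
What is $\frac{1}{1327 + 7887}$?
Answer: $\frac{1}{9214} \approx 0.00010853$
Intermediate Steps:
$\frac{1}{1327 + 7887} = \frac{1}{9214}$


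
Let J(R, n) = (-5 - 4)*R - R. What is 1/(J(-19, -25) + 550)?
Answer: 1/740 ≈ 0.0013514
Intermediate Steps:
J(R, n) = -10*R (J(R, n) = -9*R - R = -10*R)
1/(J(-19, -25) + 550) = 1/(-10*(-19) + 550) = 1/(190 + 550) = 1/740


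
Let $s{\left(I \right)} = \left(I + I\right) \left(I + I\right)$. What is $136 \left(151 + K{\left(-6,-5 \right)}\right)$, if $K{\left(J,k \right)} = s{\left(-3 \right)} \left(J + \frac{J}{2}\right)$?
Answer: $-23528$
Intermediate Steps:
$s{\left(I \right)} = 4 I^{2}$ ($s{\left(I \right)} = 2 I 2 I = 4 I^{2}$)
$K{\left(J,k \right)} = 54 J$ ($K{\left(J,k \right)} = 4 \left(-3\right)^{2} \left(J + \frac{J}{2}\right) = 4 \cdot 9 \left(J + J \frac{1}{2}\right) = 36 \left(J + \frac{J}{2}\right) = 36 \frac{3 J}{2} = 54 J$)
$136 \left(151 + K{\left(-6,-5 \right)}\right) = 136 \left(151 + 54 \left(-6\right)\right) = 136 \left(151 - 324\right) = 136 \left(-173\right) = -23528$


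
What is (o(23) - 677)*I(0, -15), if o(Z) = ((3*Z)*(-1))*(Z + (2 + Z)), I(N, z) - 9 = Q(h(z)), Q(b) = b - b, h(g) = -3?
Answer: -35901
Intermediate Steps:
Q(b) = 0
I(N, z) = 9 (I(N, z) = 9 + 0 = 9)
o(Z) = -3*Z*(2 + 2*Z) (o(Z) = (-3*Z)*(2 + 2*Z) = -3*Z*(2 + 2*Z))
(o(23) - 677)*I(0, -15) = (-6*23*(1 + 23) - 677)*9 = (-6*23*24 - 677)*9 = (-3312 - 677)*9 = -3989*9 = -35901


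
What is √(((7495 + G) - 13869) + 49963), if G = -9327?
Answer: √34262 ≈ 185.10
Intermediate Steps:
√(((7495 + G) - 13869) + 49963) = √(((7495 - 9327) - 13869) + 49963) = √((-1832 - 13869) + 49963) = √(-15701 + 49963) = √34262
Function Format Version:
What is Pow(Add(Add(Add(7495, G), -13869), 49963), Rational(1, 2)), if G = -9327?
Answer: Pow(34262, Rational(1, 2)) ≈ 185.10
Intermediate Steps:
Pow(Add(Add(Add(7495, G), -13869), 49963), Rational(1, 2)) = Pow(Add(Add(Add(7495, -9327), -13869), 49963), Rational(1, 2)) = Pow(Add(Add(-1832, -13869), 49963), Rational(1, 2)) = Pow(Add(-15701, 49963), Rational(1, 2)) = Pow(34262, Rational(1, 2))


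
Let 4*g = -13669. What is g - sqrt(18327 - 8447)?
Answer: -13669/4 - 2*sqrt(2470) ≈ -3516.6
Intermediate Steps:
g = -13669/4 (g = (1/4)*(-13669) = -13669/4 ≈ -3417.3)
g - sqrt(18327 - 8447) = -13669/4 - sqrt(18327 - 8447) = -13669/4 - sqrt(9880) = -13669/4 - 2*sqrt(2470)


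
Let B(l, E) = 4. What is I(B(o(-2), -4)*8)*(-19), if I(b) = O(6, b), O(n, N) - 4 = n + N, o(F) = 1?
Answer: -798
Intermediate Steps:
O(n, N) = 4 + N + n (O(n, N) = 4 + (n + N) = 4 + (N + n) = 4 + N + n)
I(b) = 10 + b (I(b) = 4 + b + 6 = 10 + b)
I(B(o(-2), -4)*8)*(-19) = (10 + 4*8)*(-19) = (10 + 32)*(-19) = 42*(-19) = -798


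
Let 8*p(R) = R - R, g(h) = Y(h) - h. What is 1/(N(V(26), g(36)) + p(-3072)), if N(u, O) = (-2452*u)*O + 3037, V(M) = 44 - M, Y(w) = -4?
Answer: 1/1768477 ≈ 5.6546e-7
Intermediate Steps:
g(h) = -4 - h
p(R) = 0 (p(R) = (R - R)/8 = (⅛)*0 = 0)
N(u, O) = 3037 - 2452*O*u (N(u, O) = -2452*O*u + 3037 = 3037 - 2452*O*u)
1/(N(V(26), g(36)) + p(-3072)) = 1/((3037 - 2452*(-4 - 1*36)*(44 - 1*26)) + 0) = 1/((3037 - 2452*(-4 - 36)*(44 - 26)) + 0) = 1/((3037 - 2452*(-40)*18) + 0) = 1/((3037 + 1765440) + 0) = 1/(1768477 + 0) = 1/1768477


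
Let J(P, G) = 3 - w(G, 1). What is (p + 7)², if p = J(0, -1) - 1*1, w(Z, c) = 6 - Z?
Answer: 4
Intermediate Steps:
J(P, G) = -3 + G (J(P, G) = 3 - (6 - G) = 3 + (-6 + G) = -3 + G)
p = -5 (p = (-3 - 1) - 1*1 = -4 - 1 = -5)
(p + 7)² = (-5 + 7)² = 2² = 4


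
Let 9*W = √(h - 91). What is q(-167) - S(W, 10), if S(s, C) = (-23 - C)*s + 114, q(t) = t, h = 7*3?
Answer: -281 + 11*I*√70/3 ≈ -281.0 + 30.678*I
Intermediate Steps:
h = 21
W = I*√70/9 (W = √(21 - 91)/9 = √(-70)/9 = (I*√70)/9 = I*√70/9 ≈ 0.92962*I)
S(s, C) = 114 + s*(-23 - C) (S(s, C) = s*(-23 - C) + 114 = 114 + s*(-23 - C))
q(-167) - S(W, 10) = -167 - (114 - 23*I*√70/9 - 1*10*I*√70/9) = -167 - (114 - 23*I*√70/9 - 10*I*√70/9) = -167 - (114 - 11*I*√70/3) = -167 + (-114 + 11*I*√70/3) = -281 + 11*I*√70/3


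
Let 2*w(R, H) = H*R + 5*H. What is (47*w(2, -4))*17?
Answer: -11186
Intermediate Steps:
w(R, H) = 5*H/2 + H*R/2 (w(R, H) = (H*R + 5*H)/2 = (5*H + H*R)/2 = 5*H/2 + H*R/2)
(47*w(2, -4))*17 = (47*((½)*(-4)*(5 + 2)))*17 = (47*((½)*(-4)*7))*17 = (47*(-14))*17 = -658*17 = -11186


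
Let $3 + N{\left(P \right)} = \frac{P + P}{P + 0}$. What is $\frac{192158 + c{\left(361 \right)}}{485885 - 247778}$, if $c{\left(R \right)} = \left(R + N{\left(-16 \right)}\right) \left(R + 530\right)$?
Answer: $\frac{512918}{238107} \approx 2.1541$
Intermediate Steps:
$N{\left(P \right)} = -1$ ($N{\left(P \right)} = -3 + \frac{P + P}{P + 0} = -3 + \frac{2 P}{P} = -3 + 2 = -1$)
$c{\left(R \right)} = \left(-1 + R\right) \left(530 + R\right)$ ($c{\left(R \right)} = \left(R - 1\right) \left(R + 530\right) = \left(-1 + R\right) \left(530 + R\right)$)
$\frac{192158 + c{\left(361 \right)}}{485885 - 247778} = \frac{192158 + \left(-530 + 361^{2} + 529 \cdot 361\right)}{485885 - 247778} = \frac{192158 + \left(-530 + 130321 + 190969\right)}{238107} = \left(192158 + 320760\right) \frac{1}{238107} = 512918 \cdot \frac{1}{238107} = \frac{512918}{238107}$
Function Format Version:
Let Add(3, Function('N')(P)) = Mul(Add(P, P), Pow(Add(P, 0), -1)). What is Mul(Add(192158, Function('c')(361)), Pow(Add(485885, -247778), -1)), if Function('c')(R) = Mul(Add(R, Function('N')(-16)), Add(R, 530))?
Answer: Rational(512918, 238107) ≈ 2.1541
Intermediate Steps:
Function('N')(P) = -1 (Function('N')(P) = Add(-3, Mul(Add(P, P), Pow(Add(P, 0), -1))) = Add(-3, Mul(Mul(2, P), Pow(P, -1))) = Add(-3, 2) = -1)
Function('c')(R) = Mul(Add(-1, R), Add(530, R)) (Function('c')(R) = Mul(Add(R, -1), Add(R, 530)) = Mul(Add(-1, R), Add(530, R)))
Mul(Add(192158, Function('c')(361)), Pow(Add(485885, -247778), -1)) = Mul(Add(192158, Add(-530, Pow(361, 2), Mul(529, 361))), Pow(Add(485885, -247778), -1)) = Mul(Add(192158, Add(-530, 130321, 190969)), Pow(238107, -1)) = Mul(Add(192158, 320760), Rational(1, 238107)) = Mul(512918, Rational(1, 238107)) = Rational(512918, 238107)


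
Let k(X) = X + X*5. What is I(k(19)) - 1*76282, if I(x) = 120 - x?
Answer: -76276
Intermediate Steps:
k(X) = 6*X (k(X) = X + 5*X = 6*X)
I(k(19)) - 1*76282 = (120 - 6*19) - 1*76282 = (120 - 1*114) - 76282 = (120 - 114) - 76282 = 6 - 76282 = -76276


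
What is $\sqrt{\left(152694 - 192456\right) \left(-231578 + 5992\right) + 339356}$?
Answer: $4 \sqrt{560630618} \approx 94711.0$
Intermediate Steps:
$\sqrt{\left(152694 - 192456\right) \left(-231578 + 5992\right) + 339356} = \sqrt{\left(-39762\right) \left(-225586\right) + 339356} = \sqrt{8969750532 + 339356} = \sqrt{8970089888} = 4 \sqrt{560630618}$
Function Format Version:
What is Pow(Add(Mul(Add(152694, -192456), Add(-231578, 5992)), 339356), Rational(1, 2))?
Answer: Mul(4, Pow(560630618, Rational(1, 2))) ≈ 94711.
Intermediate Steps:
Pow(Add(Mul(Add(152694, -192456), Add(-231578, 5992)), 339356), Rational(1, 2)) = Pow(Add(Mul(-39762, -225586), 339356), Rational(1, 2)) = Pow(Add(8969750532, 339356), Rational(1, 2)) = Pow(8970089888, Rational(1, 2)) = Mul(4, Pow(560630618, Rational(1, 2)))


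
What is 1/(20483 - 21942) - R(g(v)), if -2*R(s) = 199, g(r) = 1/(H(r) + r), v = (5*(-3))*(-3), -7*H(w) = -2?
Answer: 290339/2918 ≈ 99.499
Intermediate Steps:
H(w) = 2/7 (H(w) = -⅐*(-2) = 2/7)
v = 45 (v = -15*(-3) = 45)
g(r) = 1/(2/7 + r)
R(s) = -199/2 (R(s) = -½*199 = -199/2)
1/(20483 - 21942) - R(g(v)) = 1/(20483 - 21942) - 1*(-199/2) = 1/(-1459) + 199/2 = -1/1459 + 199/2 = 290339/2918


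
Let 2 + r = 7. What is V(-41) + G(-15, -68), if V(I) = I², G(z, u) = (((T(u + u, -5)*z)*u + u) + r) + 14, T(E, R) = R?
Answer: -3468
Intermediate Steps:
r = 5 (r = -2 + 7 = 5)
G(z, u) = 19 + u - 5*u*z (G(z, u) = (((-5*z)*u + u) + 5) + 14 = ((-5*u*z + u) + 5) + 14 = ((u - 5*u*z) + 5) + 14 = (5 + u - 5*u*z) + 14 = 19 + u - 5*u*z)
V(-41) + G(-15, -68) = (-41)² + (19 - 68 - 5*(-68)*(-15)) = 1681 + (19 - 68 - 5100) = 1681 - 5149 = -3468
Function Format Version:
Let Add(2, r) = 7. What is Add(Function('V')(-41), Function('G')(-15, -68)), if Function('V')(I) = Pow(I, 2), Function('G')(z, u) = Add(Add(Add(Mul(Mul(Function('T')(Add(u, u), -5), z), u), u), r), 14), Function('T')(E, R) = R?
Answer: -3468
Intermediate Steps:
r = 5 (r = Add(-2, 7) = 5)
Function('G')(z, u) = Add(19, u, Mul(-5, u, z)) (Function('G')(z, u) = Add(Add(Add(Mul(Mul(-5, z), u), u), 5), 14) = Add(Add(Add(Mul(-5, u, z), u), 5), 14) = Add(Add(Add(u, Mul(-5, u, z)), 5), 14) = Add(Add(5, u, Mul(-5, u, z)), 14) = Add(19, u, Mul(-5, u, z)))
Add(Function('V')(-41), Function('G')(-15, -68)) = Add(Pow(-41, 2), Add(19, -68, Mul(-5, -68, -15))) = Add(1681, Add(19, -68, -5100)) = Add(1681, -5149) = -3468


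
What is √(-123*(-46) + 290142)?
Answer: 10*√2958 ≈ 543.88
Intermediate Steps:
√(-123*(-46) + 290142) = √(5658 + 290142) = √295800 = 10*√2958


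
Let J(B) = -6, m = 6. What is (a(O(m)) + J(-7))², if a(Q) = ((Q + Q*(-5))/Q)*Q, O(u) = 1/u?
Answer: 400/9 ≈ 44.444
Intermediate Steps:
a(Q) = -4*Q (a(Q) = ((Q - 5*Q)/Q)*Q = ((-4*Q)/Q)*Q = -4*Q)
(a(O(m)) + J(-7))² = (-4/6 - 6)² = (-4*⅙ - 6)² = (-⅔ - 6)² = (-20/3)² = 400/9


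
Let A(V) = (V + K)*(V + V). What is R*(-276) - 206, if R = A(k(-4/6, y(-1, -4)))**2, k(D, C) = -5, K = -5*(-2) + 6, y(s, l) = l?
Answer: -3339806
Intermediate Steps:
K = 16 (K = 10 + 6 = 16)
A(V) = 2*V*(16 + V) (A(V) = (V + 16)*(V + V) = (16 + V)*(2*V) = 2*V*(16 + V))
R = 12100 (R = (2*(-5)*(16 - 5))**2 = (2*(-5)*11)**2 = (-110)**2 = 12100)
R*(-276) - 206 = 12100*(-276) - 206 = -3339600 - 206 = -3339806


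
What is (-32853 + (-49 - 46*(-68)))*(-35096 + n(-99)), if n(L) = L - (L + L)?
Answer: 1042000678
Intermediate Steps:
n(L) = -L (n(L) = L - 2*L = -L)
(-32853 + (-49 - 46*(-68)))*(-35096 + n(-99)) = (-32853 + (-49 - 46*(-68)))*(-35096 - 1*(-99)) = (-32853 + (-49 + 3128))*(-35096 + 99) = (-32853 + 3079)*(-34997) = -29774*(-34997) = 1042000678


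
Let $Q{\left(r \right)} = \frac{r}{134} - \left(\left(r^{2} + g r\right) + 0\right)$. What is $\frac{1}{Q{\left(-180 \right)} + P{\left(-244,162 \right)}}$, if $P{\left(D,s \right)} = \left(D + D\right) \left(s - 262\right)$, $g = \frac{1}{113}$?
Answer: $\frac{7571}{124166290} \approx 6.0975 \cdot 10^{-5}$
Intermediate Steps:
$g = \frac{1}{113} \approx 0.0088496$
$P{\left(D,s \right)} = 2 D \left(-262 + s\right)$
$Q{\left(r \right)} = - r^{2} - \frac{21 r}{15142}$ ($Q{\left(r \right)} = \frac{r}{134} - \left(\left(r^{2} + \frac{r}{113}\right) + 0\right) = r \frac{1}{134} - \left(r^{2} + \frac{r}{113}\right) = \frac{r}{134} - \left(r^{2} + \frac{r}{113}\right) = - r^{2} - \frac{21 r}{15142}$)
$\frac{1}{Q{\left(-180 \right)} + P{\left(-244,162 \right)}} = \frac{1}{\left(- \frac{1}{15142}\right) \left(-180\right) \left(21 + 15142 \left(-180\right)\right) + 2 \left(-244\right) \left(-262 + 162\right)} = \frac{1}{\left(- \frac{1}{15142}\right) \left(-180\right) \left(21 - 2725560\right) + 2 \left(-244\right) \left(-100\right)} = \frac{1}{\left(- \frac{1}{15142}\right) \left(-180\right) \left(-2725539\right) + 48800} = \frac{1}{- \frac{245298510}{7571} + 48800} = \frac{1}{\frac{124166290}{7571}} = \frac{7571}{124166290}$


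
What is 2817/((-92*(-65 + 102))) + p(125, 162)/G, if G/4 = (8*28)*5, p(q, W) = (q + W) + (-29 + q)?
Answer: -2829107/3812480 ≈ -0.74206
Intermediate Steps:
p(q, W) = -29 + W + 2*q (p(q, W) = (W + q) + (-29 + q) = -29 + W + 2*q)
G = 4480 (G = 4*((8*28)*5) = 4*(224*5) = 4*1120 = 4480)
2817/((-92*(-65 + 102))) + p(125, 162)/G = 2817/((-92*(-65 + 102))) + (-29 + 162 + 2*125)/4480 = 2817/((-92*37)) + (-29 + 162 + 250)*(1/4480) = 2817/(-3404) + 383*(1/4480) = 2817*(-1/3404) + 383/4480 = -2817/3404 + 383/4480 = -2829107/3812480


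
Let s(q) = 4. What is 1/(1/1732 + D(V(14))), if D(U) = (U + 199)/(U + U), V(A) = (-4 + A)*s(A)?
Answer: 34640/103507 ≈ 0.33466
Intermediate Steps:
V(A) = -16 + 4*A (V(A) = (-4 + A)*4 = -16 + 4*A)
D(U) = (199 + U)/(2*U) (D(U) = (199 + U)/((2*U)) = (199 + U)*(1/(2*U)) = (199 + U)/(2*U))
1/(1/1732 + D(V(14))) = 1/(1/1732 + (199 + (-16 + 4*14))/(2*(-16 + 4*14))) = 1/(1/1732 + (199 + (-16 + 56))/(2*(-16 + 56))) = 1/(1/1732 + (½)*(199 + 40)/40) = 1/(1/1732 + (½)*(1/40)*239) = 1/(1/1732 + 239/80) = 1/(103507/34640) = 34640/103507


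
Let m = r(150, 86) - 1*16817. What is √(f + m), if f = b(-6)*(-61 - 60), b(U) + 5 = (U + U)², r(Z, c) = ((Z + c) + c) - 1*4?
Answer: 3*I*√3702 ≈ 182.53*I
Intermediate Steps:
r(Z, c) = -4 + Z + 2*c (r(Z, c) = (Z + 2*c) - 4 = -4 + Z + 2*c)
b(U) = -5 + 4*U² (b(U) = -5 + (U + U)² = -5 + (2*U)² = -5 + 4*U²)
m = -16499 (m = (-4 + 150 + 2*86) - 1*16817 = (-4 + 150 + 172) - 16817 = 318 - 16817 = -16499)
f = -16819 (f = (-5 + 4*(-6)²)*(-61 - 60) = (-5 + 4*36)*(-121) = (-5 + 144)*(-121) = 139*(-121) = -16819)
√(f + m) = √(-16819 - 16499) = √(-33318) = 3*I*√3702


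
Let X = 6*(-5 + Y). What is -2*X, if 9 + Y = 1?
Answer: 156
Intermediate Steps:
Y = -8 (Y = -9 + 1 = -8)
X = -78 (X = 6*(-5 - 8) = 6*(-13) = -78)
-2*X = -2*(-78) = 156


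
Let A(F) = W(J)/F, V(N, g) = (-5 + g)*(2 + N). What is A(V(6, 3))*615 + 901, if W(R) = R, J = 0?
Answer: 901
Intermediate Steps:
A(F) = 0 (A(F) = 0/F = 0)
A(V(6, 3))*615 + 901 = 0*615 + 901 = 0 + 901 = 901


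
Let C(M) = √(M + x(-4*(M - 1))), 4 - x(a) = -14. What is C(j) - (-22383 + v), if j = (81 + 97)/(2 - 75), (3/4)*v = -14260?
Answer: 124189/3 + 4*√5183/73 ≈ 41400.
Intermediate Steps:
v = -57040/3 (v = (4/3)*(-14260) = -57040/3 ≈ -19013.)
j = -178/73 (j = 178/(-73) = 178*(-1/73) = -178/73 ≈ -2.4384)
x(a) = 18 (x(a) = 4 - 1*(-14) = 4 + 14 = 18)
C(M) = √(18 + M) (C(M) = √(M + 18) = √(18 + M))
C(j) - (-22383 + v) = √(18 - 178/73) - (-22383 - 57040/3) = √(1136/73) - 1*(-124189/3) = 4*√5183/73 + 124189/3 = 124189/3 + 4*√5183/73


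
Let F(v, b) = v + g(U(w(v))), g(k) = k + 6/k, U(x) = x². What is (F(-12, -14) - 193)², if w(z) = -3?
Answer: 343396/9 ≈ 38155.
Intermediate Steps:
F(v, b) = 29/3 + v (F(v, b) = v + ((-3)² + 6/((-3)²)) = v + (9 + 6/9) = v + (9 + 6*(⅑)) = v + (9 + ⅔) = v + 29/3 = 29/3 + v)
(F(-12, -14) - 193)² = ((29/3 - 12) - 193)² = (-7/3 - 193)² = (-586/3)² = 343396/9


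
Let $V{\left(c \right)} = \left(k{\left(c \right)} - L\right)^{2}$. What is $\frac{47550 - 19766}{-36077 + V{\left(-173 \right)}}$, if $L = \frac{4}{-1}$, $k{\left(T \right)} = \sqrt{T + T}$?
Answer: $- \frac{1011532088}{1325491793} - \frac{222272 i \sqrt{346}}{1325491793} \approx -0.76314 - 0.0031192 i$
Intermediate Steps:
$k{\left(T \right)} = \sqrt{2} \sqrt{T}$ ($k{\left(T \right)} = \sqrt{2 T} = \sqrt{2} \sqrt{T}$)
$L = -4$ ($L = 4 \left(-1\right) = -4$)
$V{\left(c \right)} = \left(4 + \sqrt{2} \sqrt{c}\right)^{2}$ ($V{\left(c \right)} = \left(\sqrt{2} \sqrt{c} - -4\right)^{2} = \left(\sqrt{2} \sqrt{c} + 4\right)^{2} = \left(4 + \sqrt{2} \sqrt{c}\right)^{2}$)
$\frac{47550 - 19766}{-36077 + V{\left(-173 \right)}} = \frac{47550 - 19766}{-36077 + \left(4 + \sqrt{2} \sqrt{-173}\right)^{2}} = \frac{27784}{-36077 + \left(4 + \sqrt{2} i \sqrt{173}\right)^{2}} = \frac{27784}{-36077 + \left(4 + i \sqrt{346}\right)^{2}}$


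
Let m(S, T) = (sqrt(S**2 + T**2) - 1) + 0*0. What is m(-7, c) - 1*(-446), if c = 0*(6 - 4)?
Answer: 452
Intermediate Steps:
c = 0 (c = 0*2 = 0)
m(S, T) = -1 + sqrt(S**2 + T**2) (m(S, T) = (-1 + sqrt(S**2 + T**2)) + 0 = -1 + sqrt(S**2 + T**2))
m(-7, c) - 1*(-446) = (-1 + sqrt((-7)**2 + 0**2)) - 1*(-446) = (-1 + sqrt(49 + 0)) + 446 = (-1 + sqrt(49)) + 446 = (-1 + 7) + 446 = 6 + 446 = 452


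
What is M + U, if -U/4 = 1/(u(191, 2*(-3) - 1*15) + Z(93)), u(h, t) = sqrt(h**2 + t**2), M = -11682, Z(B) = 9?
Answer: -430376526/36841 - 4*sqrt(36922)/36841 ≈ -11682.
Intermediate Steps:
U = -4/(9 + sqrt(36922)) (U = -4/(sqrt(191**2 + (2*(-3) - 1*15)**2) + 9) = -4/(sqrt(36481 + (-6 - 15)**2) + 9) = -4/(sqrt(36481 + (-21)**2) + 9) = -4/(sqrt(36481 + 441) + 9) = -4/(sqrt(36922) + 9) = -4/(9 + sqrt(36922)) ≈ -0.019886)
M + U = -11682 + (36/36841 - 4*sqrt(36922)/36841) = -430376526/36841 - 4*sqrt(36922)/36841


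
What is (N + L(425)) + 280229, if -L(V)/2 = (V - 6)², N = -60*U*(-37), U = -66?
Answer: -217413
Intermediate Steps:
N = -146520 (N = -60*(-66)*(-37) = 3960*(-37) = -146520)
L(V) = -2*(-6 + V)² (L(V) = -2*(V - 6)² = -2*(-6 + V)²)
(N + L(425)) + 280229 = (-146520 - 2*(-6 + 425)²) + 280229 = (-146520 - 2*419²) + 280229 = (-146520 - 2*175561) + 280229 = (-146520 - 351122) + 280229 = -497642 + 280229 = -217413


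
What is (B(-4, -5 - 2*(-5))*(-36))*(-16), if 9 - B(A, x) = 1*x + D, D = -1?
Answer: 2880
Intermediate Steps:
B(A, x) = 10 - x (B(A, x) = 9 - (1*x - 1) = 9 - (x - 1) = 9 - (-1 + x) = 9 + (1 - x) = 10 - x)
(B(-4, -5 - 2*(-5))*(-36))*(-16) = ((10 - (-5 - 2*(-5)))*(-36))*(-16) = ((10 - (-5 + 10))*(-36))*(-16) = ((10 - 1*5)*(-36))*(-16) = ((10 - 5)*(-36))*(-16) = (5*(-36))*(-16) = -180*(-16) = 2880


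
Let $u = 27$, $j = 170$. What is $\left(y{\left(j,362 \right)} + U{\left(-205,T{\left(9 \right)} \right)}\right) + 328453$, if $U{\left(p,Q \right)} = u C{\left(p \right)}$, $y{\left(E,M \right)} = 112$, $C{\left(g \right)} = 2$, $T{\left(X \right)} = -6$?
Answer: $328619$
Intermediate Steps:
$U{\left(p,Q \right)} = 54$ ($U{\left(p,Q \right)} = 27 \cdot 2 = 54$)
$\left(y{\left(j,362 \right)} + U{\left(-205,T{\left(9 \right)} \right)}\right) + 328453 = \left(112 + 54\right) + 328453 = 166 + 328453 = 328619$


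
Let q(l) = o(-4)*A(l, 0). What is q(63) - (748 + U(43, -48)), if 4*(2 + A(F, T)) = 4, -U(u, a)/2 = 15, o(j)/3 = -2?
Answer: -712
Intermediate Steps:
o(j) = -6 (o(j) = 3*(-2) = -6)
U(u, a) = -30 (U(u, a) = -2*15 = -30)
A(F, T) = -1 (A(F, T) = -2 + (¼)*4 = -2 + 1 = -1)
q(l) = 6 (q(l) = -6*(-1) = 6)
q(63) - (748 + U(43, -48)) = 6 - (748 - 30) = 6 - 1*718 = 6 - 718 = -712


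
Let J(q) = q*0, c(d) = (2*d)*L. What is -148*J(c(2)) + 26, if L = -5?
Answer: 26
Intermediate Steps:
c(d) = -10*d (c(d) = (2*d)*(-5) = -10*d)
J(q) = 0
-148*J(c(2)) + 26 = -148*0 + 26 = 0 + 26 = 26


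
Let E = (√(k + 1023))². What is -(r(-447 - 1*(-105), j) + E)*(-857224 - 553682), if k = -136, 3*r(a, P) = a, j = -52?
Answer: 1090630338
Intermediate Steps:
r(a, P) = a/3
E = 887 (E = (√(-136 + 1023))² = (√887)² = 887)
-(r(-447 - 1*(-105), j) + E)*(-857224 - 553682) = -((-447 - 1*(-105))/3 + 887)*(-857224 - 553682) = -((-447 + 105)/3 + 887)*(-1410906) = -((⅓)*(-342) + 887)*(-1410906) = -(-114 + 887)*(-1410906) = -773*(-1410906) = -1*(-1090630338) = 1090630338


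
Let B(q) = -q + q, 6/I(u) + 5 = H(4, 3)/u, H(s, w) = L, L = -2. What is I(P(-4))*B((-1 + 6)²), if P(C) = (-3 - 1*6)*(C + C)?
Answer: 0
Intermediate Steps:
H(s, w) = -2
P(C) = -18*C (P(C) = (-3 - 6)*(2*C) = -18*C)
I(u) = 6/(-5 - 2/u)
B(q) = 0
I(P(-4))*B((-1 + 6)²) = -6*(-18*(-4))/(2 + 5*(-18*(-4)))*0 = -6*72/(2 + 5*72)*0 = -6*72/(2 + 360)*0 = -6*72/362*0 = -6*72*1/362*0 = -216/181*0 = 0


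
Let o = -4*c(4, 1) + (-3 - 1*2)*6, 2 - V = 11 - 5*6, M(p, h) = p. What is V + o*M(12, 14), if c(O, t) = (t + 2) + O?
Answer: -675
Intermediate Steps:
c(O, t) = 2 + O + t (c(O, t) = (2 + t) + O = 2 + O + t)
V = 21 (V = 2 - (11 - 5*6) = 2 - (11 - 30) = 2 - 1*(-19) = 2 + 19 = 21)
o = -58 (o = -4*(2 + 4 + 1) + (-3 - 1*2)*6 = -4*7 + (-3 - 2)*6 = -28 - 5*6 = -28 - 30 = -58)
V + o*M(12, 14) = 21 - 58*12 = 21 - 696 = -675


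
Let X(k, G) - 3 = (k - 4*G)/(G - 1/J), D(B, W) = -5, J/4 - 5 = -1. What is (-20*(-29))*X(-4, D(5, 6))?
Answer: -7540/81 ≈ -93.086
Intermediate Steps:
J = 16 (J = 20 + 4*(-1) = 20 - 4 = 16)
X(k, G) = 3 + (k - 4*G)/(-1/16 + G) (X(k, G) = 3 + (k - 4*G)/(G - 1/16) = 3 + (k - 4*G)/(-1/16 + G))
(-20*(-29))*X(-4, D(5, 6)) = (-20*(-29))*((-3 - 16*(-5) + 16*(-4))/(-1 + 16*(-5))) = 580*((-3 + 80 - 64)/(-1 - 80)) = 580*(13/(-81)) = 580*(-1/81*13) = 580*(-13/81) = -7540/81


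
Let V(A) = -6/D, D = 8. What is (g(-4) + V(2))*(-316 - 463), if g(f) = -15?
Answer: 49077/4 ≈ 12269.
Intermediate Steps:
V(A) = -¾ (V(A) = -6/8 = -6*⅛ = -¾)
(g(-4) + V(2))*(-316 - 463) = (-15 - ¾)*(-316 - 463) = -63/4*(-779) = 49077/4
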